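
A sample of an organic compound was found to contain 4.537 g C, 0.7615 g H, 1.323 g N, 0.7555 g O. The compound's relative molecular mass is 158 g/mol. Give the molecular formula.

C: 4.537 g ÷ 12.01 g/mol = 0.3778 mol
H: 0.7615 g ÷ 1.008 g/mol = 0.7555 mol
N: 1.323 g ÷ 14.01 g/mol = 0.09443 mol
O: 0.7555 g ÷ 16.00 g/mol = 0.04722 mol
Ratios (÷ 0.04722): C 8.000, H 15.999, N 2.000, O 1.000
Ratio ≈ 8:16:2:1, so the empirical formula is C8H16N2O
Empirical-formula mass = 156.23 g/mol
n = 158 / 156.23 = 1.01 ≈ 1
Molecular formula = empirical formula = C8H16N2O

C8H16N2O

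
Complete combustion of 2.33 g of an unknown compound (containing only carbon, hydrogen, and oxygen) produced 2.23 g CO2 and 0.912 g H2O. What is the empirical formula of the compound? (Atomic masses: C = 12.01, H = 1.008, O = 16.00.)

mol C = 2.23 / 44.01 = 0.05067; mass C = 0.05067 × 12.01 = 0.6086 g
mol H = 2 × (0.912 / 18.02) = 0.1012; mass H = 0.1012 × 1.008 = 0.1020 g
mass O = 2.33 − (0.7106) = 1.619 g → mol O = 0.1012
Divide by the smallest (0.05067 mol C): C 1.000, H 1.998, O 1.997
→ CH2O2

CH2O2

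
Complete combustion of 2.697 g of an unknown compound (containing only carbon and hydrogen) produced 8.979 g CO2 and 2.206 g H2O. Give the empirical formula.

mol C = 8.979 / 44.01 = 0.2040; mass C = 0.2040 × 12.01 = 2.450 g
mol H = 2 × (2.206 / 18.02) = 0.2448; mass H = 0.2448 × 1.008 = 0.2468 g
Smallest is C at 0.204 mol; normalising gives C 1.000, H 1.200
×5: C 5.00, H 6.00 → C5H6

C5H6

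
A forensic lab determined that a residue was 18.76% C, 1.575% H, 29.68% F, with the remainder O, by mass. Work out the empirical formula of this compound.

Assume 100 g: 18.76 g C, 1.575 g H, 29.68 g F, 49.985 g O.
Moles — C: 18.76 / 12.01 = 1.562 mol; H: 1.575 / 1.008 = 1.562 mol; F: 29.68 / 19.00 = 1.562 mol; O: 49.985 / 16.00 = 3.124 mol
Smallest is C at 1.562 mol; normalising gives C 1.000, H 1.000, F 1.000, O 2.000
→ CHFO2

CHFO2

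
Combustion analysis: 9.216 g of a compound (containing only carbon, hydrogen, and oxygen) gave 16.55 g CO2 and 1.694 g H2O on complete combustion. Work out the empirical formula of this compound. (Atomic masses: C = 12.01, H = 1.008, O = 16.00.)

C4H2O3

mol C = 16.55 / 44.01 = 0.3761; mass C = 0.3761 × 12.01 = 4.516 g
mol H = 2 × (1.694 / 18.02) = 0.1880; mass H = 0.1880 × 1.008 = 0.1895 g
mass O = 9.216 − (4.706) = 4.510 g → mol O = 0.2819
Ratios (÷ 0.188): C 2.000, H 1.000, O 1.499
Scaling by 2: C 4.00, H 2.00, O 3.00 → C4H2O3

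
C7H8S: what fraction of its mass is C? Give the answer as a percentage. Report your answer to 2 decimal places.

Molar mass = 7(12.01) + 8(1.008) + 1(32.07) = 124.204 g/mol
Mass of C per mole = 7 × 12.01 = 84.070 g
% C = 84.070 / 124.204 × 100 = 67.69%

67.69%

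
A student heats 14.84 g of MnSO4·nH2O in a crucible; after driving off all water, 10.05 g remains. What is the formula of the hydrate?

Mass of water lost = 14.84 − 10.05 = 4.79 g → 4.79 / 18.02 = 0.2658 mol H2O
Molar mass of MnSO4 = 151.01 g/mol → mol MnSO4 = 10.05 / 151.01 = 0.06655
n = 0.2658 / 0.06655 = 3.99 ≈ 4 → MnSO4·4H2O

MnSO4·4H2O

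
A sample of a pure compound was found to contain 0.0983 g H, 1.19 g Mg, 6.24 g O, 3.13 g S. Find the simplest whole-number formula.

Moles — H: 0.0983 / 1.008 = 0.09752 mol; Mg: 1.19 / 24.31 = 0.04895 mol; O: 6.24 / 16.00 = 0.39 mol; S: 3.13 / 32.07 = 0.0976 mol
Divide by the smallest (0.04895 mol Mg): H 1.992, Mg 1.000, O 7.967, S 1.994
≈ 2:1:8:2 → H2MgO8S2

H2MgO8S2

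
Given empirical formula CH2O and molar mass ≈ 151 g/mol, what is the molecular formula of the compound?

Empirical-formula mass = 30.03 g/mol
n = 151 / 30.03 = 5.03 ≈ 5
Molecular formula = (CH2O)5 = C5H10O5

C5H10O5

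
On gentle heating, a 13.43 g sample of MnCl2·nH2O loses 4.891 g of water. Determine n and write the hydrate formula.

Mass of anhydrous MnCl2 = 13.43 − 4.891 = 8.539 g
mol H2O = 4.891 / 18.02 = 0.2714
Molar mass of MnCl2 = 125.84 g/mol → mol MnCl2 = 8.539 / 125.84 = 0.06786
n = 0.2714 / 0.06786 = 4.00 ≈ 4 → MnCl2·4H2O

MnCl2·4H2O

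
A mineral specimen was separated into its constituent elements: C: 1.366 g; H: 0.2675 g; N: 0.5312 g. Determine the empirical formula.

C3H7N

C: 1.366 g ÷ 12.01 g/mol = 0.1137 mol
H: 0.2675 g ÷ 1.008 g/mol = 0.2654 mol
N: 0.5312 g ÷ 14.01 g/mol = 0.03792 mol
Smallest is N at 0.03792 mol; normalising gives C 3.000, H 6.999, N 1.000
Ratio ≈ 3:7:1, so the empirical formula is C3H7N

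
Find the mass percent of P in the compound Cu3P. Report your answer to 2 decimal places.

13.97%

Molar mass = 3(63.55) + 1(30.97) = 221.620 g/mol
Mass of P per mole = 1 × 30.97 = 30.970 g
% P = 30.970 / 221.620 × 100 = 13.97%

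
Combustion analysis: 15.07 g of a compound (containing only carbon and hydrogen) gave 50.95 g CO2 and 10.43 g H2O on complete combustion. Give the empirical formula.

mol C = 50.95 / 44.01 = 1.158; mass C = 1.158 × 12.01 = 13.90 g
mol H = 2 × (10.43 / 18.02) = 1.158; mass H = 1.158 × 1.008 = 1.167 g
Ratios (÷ 1.158): C 1.000, H 1.000
Ratio ≈ 1:1, so the empirical formula is CH

CH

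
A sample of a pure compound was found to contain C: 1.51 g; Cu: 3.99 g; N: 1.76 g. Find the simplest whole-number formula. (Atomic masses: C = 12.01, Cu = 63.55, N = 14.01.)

n(C) = 1.51/12.01 = 0.1257, n(Cu) = 3.99/63.55 = 0.06279, n(N) = 1.76/14.01 = 0.1256
Divide by the smallest (0.06279 mol Cu): C 2.003, Cu 1.000, N 2.001
→ C2CuN2

C2CuN2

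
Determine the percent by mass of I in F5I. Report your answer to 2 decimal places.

57.19%

Molar mass = 5(19.00) + 1(126.90) = 221.900 g/mol
Mass of I per mole = 1 × 126.90 = 126.900 g
% I = 126.900 / 221.900 × 100 = 57.19%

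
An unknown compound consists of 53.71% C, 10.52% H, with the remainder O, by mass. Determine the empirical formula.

C6H14O3

Assume 100 g: 53.71 g C, 10.52 g H, 35.77 g O.
C: 53.71 g ÷ 12.01 g/mol = 4.472 mol
H: 10.52 g ÷ 1.008 g/mol = 10.44 mol
O: 35.77 g ÷ 16.00 g/mol = 2.236 mol
Smallest is O at 2.236 mol; normalising gives C 2.000, H 4.668, O 1.000
×3: C 6.00, H 14.00, O 3.00 → C6H14O3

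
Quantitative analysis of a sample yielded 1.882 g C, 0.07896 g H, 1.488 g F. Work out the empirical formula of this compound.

Moles — C: 1.882 / 12.01 = 0.1567 mol; H: 0.07896 / 1.008 = 0.07833 mol; F: 1.488 / 19.00 = 0.07832 mol
Divide by the smallest (0.07832 mol F): C 2.001, H 1.000, F 1.000
≈ 2:1:1 → C2HF

C2HF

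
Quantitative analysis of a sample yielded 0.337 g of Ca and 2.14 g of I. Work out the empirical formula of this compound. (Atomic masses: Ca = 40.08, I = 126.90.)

CaI2

Ca: 0.337 g ÷ 40.08 g/mol = 0.008408 mol
I: 2.14 g ÷ 126.90 g/mol = 0.01686 mol
Smallest is Ca at 0.008408 mol; normalising gives Ca 1.000, I 2.006
Ratio ≈ 1:2, so the empirical formula is CaI2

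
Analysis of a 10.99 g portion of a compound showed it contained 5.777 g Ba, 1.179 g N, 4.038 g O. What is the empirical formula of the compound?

BaN2O6

Moles — Ba: 5.777 / 137.33 = 0.04207 mol; N: 1.179 / 14.01 = 0.08415 mol; O: 4.038 / 16.00 = 0.2524 mol
Smallest is Ba at 0.04207 mol; normalising gives Ba 1.000, N 2.001, O 5.999
Ratio ≈ 1:2:6, so the empirical formula is BaN2O6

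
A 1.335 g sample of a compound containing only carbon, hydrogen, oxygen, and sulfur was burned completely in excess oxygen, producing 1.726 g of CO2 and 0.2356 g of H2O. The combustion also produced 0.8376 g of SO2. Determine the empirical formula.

C3H2O2S

mol C = 1.726 / 44.01 = 0.03922; mass C = 0.03922 × 12.01 = 0.4710 g
mol H = 2 × (0.2356 / 18.02) = 0.02615; mass H = 0.02615 × 1.008 = 0.02636 g
mol S = 0.8376 / 64.07 = 0.01307; mass S = 0.4193 g
mass O = 1.335 − (0.9166) = 0.4184 g → mol O = 0.02615
Divide by the smallest (0.01307 mol S): C 3.000, H 2.000, O 2.000, S 1.000
≈ 3:2:2:1 → C3H2O2S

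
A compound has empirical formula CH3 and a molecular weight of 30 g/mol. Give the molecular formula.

Empirical-formula mass = 15.03 g/mol
n = 30 / 15.03 = 2.00 ≈ 2
Molecular formula = (CH3)2 = C2H6

C2H6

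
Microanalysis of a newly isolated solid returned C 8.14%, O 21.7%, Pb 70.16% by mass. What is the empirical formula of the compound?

C2O4Pb

Assume 100 g: 8.14 g C, 21.7 g O, 70.16 g Pb.
n(C) = 8.14/12.01 = 0.6778, n(O) = 21.7/16.00 = 1.356, n(Pb) = 70.16/207.2 = 0.3386
Ratios (÷ 0.3386): C 2.002, O 4.005, Pb 1.000
Ratio ≈ 2:4:1, so the empirical formula is C2O4Pb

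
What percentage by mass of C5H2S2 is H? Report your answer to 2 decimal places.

1.60%

Molar mass = 5(12.01) + 2(1.008) + 2(32.07) = 126.206 g/mol
Mass of H per mole = 2 × 1.008 = 2.016 g
% H = 2.016 / 126.206 × 100 = 1.60%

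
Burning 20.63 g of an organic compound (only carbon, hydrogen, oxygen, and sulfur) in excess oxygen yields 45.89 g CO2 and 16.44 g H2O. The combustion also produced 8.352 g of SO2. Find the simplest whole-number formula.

C8H14OS

mol C = 45.89 / 44.01 = 1.043; mass C = 1.043 × 12.01 = 12.52 g
mol H = 2 × (16.44 / 18.02) = 1.825; mass H = 1.825 × 1.008 = 1.839 g
mol S = 8.352 / 64.07 = 0.1304; mass S = 4.181 g
mass O = 20.63 − (18.54) = 2.087 g → mol O = 0.1304
Smallest is S at 0.1304 mol; normalising gives C 7.999, H 13.997, O 1.001, S 1.000
→ C8H14OS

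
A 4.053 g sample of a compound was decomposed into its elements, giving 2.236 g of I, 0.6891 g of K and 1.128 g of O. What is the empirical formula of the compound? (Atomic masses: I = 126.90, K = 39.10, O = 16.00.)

IKO4

I: 2.236 g ÷ 126.90 g/mol = 0.01762 mol
K: 0.6891 g ÷ 39.10 g/mol = 0.01762 mol
O: 1.128 g ÷ 16.00 g/mol = 0.0705 mol
Ratios (÷ 0.01762): I 1.000, K 1.000, O 4.001
Ratio ≈ 1:1:4, so the empirical formula is IKO4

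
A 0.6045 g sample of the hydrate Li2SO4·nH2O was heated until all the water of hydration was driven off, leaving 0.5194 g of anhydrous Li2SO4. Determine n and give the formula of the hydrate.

Mass of water lost = 0.6045 − 0.5194 = 0.0851 g → 0.0851 / 18.02 = 0.004723 mol H2O
Molar mass of Li2SO4 = 109.95 g/mol → mol Li2SO4 = 0.5194 / 109.95 = 0.004724
n = 0.004723 / 0.004724 = 1.00 ≈ 1 → Li2SO4·H2O

Li2SO4·H2O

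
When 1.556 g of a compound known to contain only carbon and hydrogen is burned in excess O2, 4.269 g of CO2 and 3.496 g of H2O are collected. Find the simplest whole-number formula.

mol C = 4.269 / 44.01 = 0.09700; mass C = 0.09700 × 12.01 = 1.165 g
mol H = 2 × (3.496 / 18.02) = 0.3880; mass H = 0.3880 × 1.008 = 0.3911 g
Ratios (÷ 0.097): C 1.000, H 4.000
≈ 1:4 → CH4

CH4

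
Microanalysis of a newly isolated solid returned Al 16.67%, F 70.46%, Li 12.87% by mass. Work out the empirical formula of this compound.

AlF6Li3

Assume 100 g: 16.67 g Al, 70.46 g F, 12.87 g Li.
n(Al) = 16.67/26.98 = 0.6179, n(F) = 70.46/19.00 = 3.708, n(Li) = 12.87/6.94 = 1.854
Smallest is Al at 0.6179 mol; normalising gives Al 1.000, F 6.002, Li 3.001
≈ 1:6:3 → AlF6Li3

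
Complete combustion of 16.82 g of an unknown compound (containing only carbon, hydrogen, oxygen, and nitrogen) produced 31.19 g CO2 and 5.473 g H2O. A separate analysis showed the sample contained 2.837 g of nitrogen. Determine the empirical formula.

C7H6N2O3

mol C = 31.19 / 44.01 = 0.7087; mass C = 0.7087 × 12.01 = 8.512 g
mol H = 2 × (5.473 / 18.02) = 0.6074; mass H = 0.6074 × 1.008 = 0.6123 g
mol N = 2.837 / 14.01 = 0.2025
mass O = 16.82 − (11.96) = 4.859 g → mol O = 0.3037
Divide by the smallest (0.2025 mol N): C 3.500, H 3.000, N 1.000, O 1.500
Scaling by 2: C 7.00, H 6.00, N 2.00, O 3.00 → C7H6N2O3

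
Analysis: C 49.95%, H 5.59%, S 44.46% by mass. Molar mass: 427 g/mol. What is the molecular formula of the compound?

Assume 100 g: 49.95 g C, 5.59 g H, 44.46 g S.
n(C) = 49.95/12.01 = 4.159, n(H) = 5.59/1.008 = 5.546, n(S) = 44.46/32.07 = 1.386
Ratios (÷ 1.386): C 3.000, H 4.000, S 1.000
→ C3H4S
Empirical-formula mass = 72.13 g/mol
n = 427 / 72.13 = 5.92 ≈ 6
Molecular formula = (C3H4S)×6 = C18H24S6

C18H24S6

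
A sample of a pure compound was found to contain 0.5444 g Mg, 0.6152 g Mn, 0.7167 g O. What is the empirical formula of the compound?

Moles — Mg: 0.5444 / 24.31 = 0.02239 mol; Mn: 0.6152 / 54.94 = 0.0112 mol; O: 0.7167 / 16.00 = 0.04479 mol
Divide by the smallest (0.0112 mol Mn): Mg 2.000, Mn 1.000, O 4.000
≈ 2:1:4 → Mg2MnO4

Mg2MnO4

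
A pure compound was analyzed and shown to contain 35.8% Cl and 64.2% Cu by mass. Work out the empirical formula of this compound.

Assume 100 g: 35.8 g Cl, 64.2 g Cu.
Cl: 35.8 g ÷ 35.45 g/mol = 1.01 mol
Cu: 64.2 g ÷ 63.55 g/mol = 1.01 mol
Smallest is Cl at 1.01 mol; normalising gives Cl 1.000, Cu 1.000
Ratio ≈ 1:1, so the empirical formula is ClCu

ClCu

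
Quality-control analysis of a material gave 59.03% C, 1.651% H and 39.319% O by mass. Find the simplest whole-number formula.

C6H2O3

Assume 100 g: 59.03 g C, 1.651 g H, 39.319 g O.
C: 59.03 g ÷ 12.01 g/mol = 4.915 mol
H: 1.651 g ÷ 1.008 g/mol = 1.638 mol
O: 39.319 g ÷ 16.00 g/mol = 2.457 mol
Ratios (÷ 1.638): C 3.001, H 1.000, O 1.500
×2: C 6.00, H 2.00, O 3.00 → C6H2O3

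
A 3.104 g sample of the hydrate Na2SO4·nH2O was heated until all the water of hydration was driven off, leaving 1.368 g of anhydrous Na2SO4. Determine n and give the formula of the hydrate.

Mass of water lost = 3.104 − 1.368 = 1.736 g → 1.736 / 18.02 = 0.09634 mol H2O
Molar mass of Na2SO4 = 142.05 g/mol → mol Na2SO4 = 1.368 / 142.05 = 0.00963
n = 0.09634 / 0.00963 = 10.00 ≈ 10 → Na2SO4·10H2O

Na2SO4·10H2O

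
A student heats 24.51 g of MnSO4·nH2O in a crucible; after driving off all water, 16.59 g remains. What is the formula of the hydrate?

Mass of water lost = 24.51 − 16.59 = 7.92 g → 7.92 / 18.02 = 0.4395 mol H2O
Molar mass of MnSO4 = 151.01 g/mol → mol MnSO4 = 16.59 / 151.01 = 0.1099
n = 0.4395 / 0.1099 = 4.00 ≈ 4 → MnSO4·4H2O

MnSO4·4H2O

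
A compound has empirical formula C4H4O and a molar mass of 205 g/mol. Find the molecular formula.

Empirical-formula mass = 68.07 g/mol
n = 205 / 68.07 = 3.01 ≈ 3
Molecular formula = (C4H4O)3 = C12H12O3

C12H12O3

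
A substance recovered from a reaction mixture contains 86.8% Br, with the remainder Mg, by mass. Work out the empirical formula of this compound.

Br2Mg

Assume 100 g: 86.8 g Br, 13.2 g Mg.
n(Br) = 86.8/79.90 = 1.086, n(Mg) = 13.2/24.31 = 0.543
Divide by the smallest (0.543 mol Mg): Br 2.001, Mg 1.000
≈ 2:1 → Br2Mg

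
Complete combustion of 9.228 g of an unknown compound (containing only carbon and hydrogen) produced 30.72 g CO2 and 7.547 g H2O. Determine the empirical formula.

C5H6

mol C = 30.72 / 44.01 = 0.6980; mass C = 0.6980 × 12.01 = 8.383 g
mol H = 2 × (7.547 / 18.02) = 0.8376; mass H = 0.8376 × 1.008 = 0.8443 g
Smallest is C at 0.698 mol; normalising gives C 1.000, H 1.200
×5: C 5.00, H 6.00 → C5H6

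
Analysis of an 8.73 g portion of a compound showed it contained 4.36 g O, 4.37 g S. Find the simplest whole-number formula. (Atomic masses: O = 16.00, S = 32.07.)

n(O) = 4.36/16.00 = 0.2725, n(S) = 4.37/32.07 = 0.1363
Smallest is S at 0.1363 mol; normalising gives O 2.000, S 1.000
≈ 2:1 → O2S

O2S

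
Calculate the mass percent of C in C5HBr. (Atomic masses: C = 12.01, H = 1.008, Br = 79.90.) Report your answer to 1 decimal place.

42.6%

Molar mass = 5(12.01) + 1(1.008) + 1(79.90) = 140.958 g/mol
Mass of C per mole = 5 × 12.01 = 60.050 g
% C = 60.050 / 140.958 × 100 = 42.6%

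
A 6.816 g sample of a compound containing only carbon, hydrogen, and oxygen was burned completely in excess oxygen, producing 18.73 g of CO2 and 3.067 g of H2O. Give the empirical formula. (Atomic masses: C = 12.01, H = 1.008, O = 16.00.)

C5H4O

mol C = 18.73 / 44.01 = 0.4256; mass C = 0.4256 × 12.01 = 5.111 g
mol H = 2 × (3.067 / 18.02) = 0.3404; mass H = 0.3404 × 1.008 = 0.3431 g
mass O = 6.816 − (5.454) = 1.362 g → mol O = 0.08510
Divide by the smallest (0.0851 mol O): C 5.001, H 4.000, O 1.000
→ C5H4O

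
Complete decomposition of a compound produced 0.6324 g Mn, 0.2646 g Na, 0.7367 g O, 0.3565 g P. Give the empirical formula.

Moles — Mn: 0.6324 / 54.94 = 0.01151 mol; Na: 0.2646 / 22.99 = 0.01151 mol; O: 0.7367 / 16.00 = 0.04604 mol; P: 0.3565 / 30.97 = 0.01151 mol
Smallest is Na at 0.01151 mol; normalising gives Mn 1.000, Na 1.000, O 4.001, P 1.000
→ MnNaO4P

MnNaO4P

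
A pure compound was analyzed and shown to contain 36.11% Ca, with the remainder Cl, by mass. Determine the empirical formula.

Assume 100 g: 36.11 g Ca, 63.89 g Cl.
Ca: 36.11 g ÷ 40.08 g/mol = 0.9009 mol
Cl: 63.89 g ÷ 35.45 g/mol = 1.802 mol
Ratios (÷ 0.9009): Ca 1.000, Cl 2.000
Ratio ≈ 1:2, so the empirical formula is CaCl2

CaCl2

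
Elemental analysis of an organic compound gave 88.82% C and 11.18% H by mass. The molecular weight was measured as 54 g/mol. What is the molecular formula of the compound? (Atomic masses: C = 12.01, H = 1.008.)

Assume 100 g: 88.82 g C, 11.18 g H.
n(C) = 88.82/12.01 = 7.396, n(H) = 11.18/1.008 = 11.09
Divide by the smallest (7.396 mol C): C 1.000, H 1.500
Scaling by 2: C 2.00, H 3.00 → C2H3
Empirical-formula mass = 27.04 g/mol
n = 54 / 27.04 = 2.00 ≈ 2
Molecular formula = (C2H3)×2 = C4H6

C4H6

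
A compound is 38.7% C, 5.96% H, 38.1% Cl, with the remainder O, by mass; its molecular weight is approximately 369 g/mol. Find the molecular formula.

Assume 100 g: 38.7 g C, 5.96 g H, 38.1 g Cl, 17.24 g O.
n(C) = 38.7/12.01 = 3.222, n(H) = 5.96/1.008 = 5.913, n(Cl) = 38.1/35.45 = 1.075, n(O) = 17.24/16.00 = 1.077
Divide by the smallest (1.075 mol Cl): C 2.998, H 5.501, Cl 1.000, O 1.003
Multiply by 2: C 6.00, H 11.00, Cl 2.00, O 2.01 → C6H11Cl2O2
Empirical-formula mass = 186.05 g/mol
n = 369 / 186.05 = 1.98 ≈ 2
Molecular formula = (C6H11Cl2O2)×2 = C12H22Cl4O4

C12H22Cl4O4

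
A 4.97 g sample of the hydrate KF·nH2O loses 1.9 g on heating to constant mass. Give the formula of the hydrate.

KF·2H2O

Mass of anhydrous KF = 4.97 − 1.9 = 3.07 g
mol H2O = 1.9 / 18.02 = 0.1054
Molar mass of KF = 58.10 g/mol → mol KF = 3.07 / 58.10 = 0.05284
n = 0.1054 / 0.05284 = 2.00 ≈ 2 → KF·2H2O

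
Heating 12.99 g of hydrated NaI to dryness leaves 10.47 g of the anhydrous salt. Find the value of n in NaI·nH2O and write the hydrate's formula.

NaI·2H2O

Mass of water lost = 12.99 − 10.47 = 2.52 g → 2.52 / 18.02 = 0.1398 mol H2O
Molar mass of NaI = 149.89 g/mol → mol NaI = 10.47 / 149.89 = 0.06985
n = 0.1398 / 0.06985 = 2.00 ≈ 2 → NaI·2H2O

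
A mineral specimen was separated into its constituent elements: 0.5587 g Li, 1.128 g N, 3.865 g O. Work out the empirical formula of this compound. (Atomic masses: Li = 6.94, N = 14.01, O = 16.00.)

LiNO3

Moles — Li: 0.5587 / 6.94 = 0.0805 mol; N: 1.128 / 14.01 = 0.08051 mol; O: 3.865 / 16.00 = 0.2416 mol
Divide by the smallest (0.0805 mol Li): Li 1.000, N 1.000, O 3.001
→ LiNO3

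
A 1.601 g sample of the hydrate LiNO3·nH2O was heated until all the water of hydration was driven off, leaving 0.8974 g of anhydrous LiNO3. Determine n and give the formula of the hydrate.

LiNO3·3H2O

Mass of water lost = 1.601 − 0.8974 = 0.7036 g → 0.7036 / 18.02 = 0.03905 mol H2O
Molar mass of LiNO3 = 68.95 g/mol → mol LiNO3 = 0.8974 / 68.95 = 0.01302
n = 0.03905 / 0.01302 = 3.00 ≈ 3 → LiNO3·3H2O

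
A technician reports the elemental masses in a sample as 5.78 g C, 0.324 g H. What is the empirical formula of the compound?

Moles — C: 5.78 / 12.01 = 0.4813 mol; H: 0.324 / 1.008 = 0.3214 mol
Divide by the smallest (0.3214 mol H): C 1.497, H 1.000
×2: C 2.99, H 2.00 → C3H2

C3H2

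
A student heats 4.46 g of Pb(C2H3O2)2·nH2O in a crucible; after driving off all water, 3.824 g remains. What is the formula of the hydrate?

Mass of water lost = 4.46 − 3.824 = 0.636 g → 0.636 / 18.02 = 0.03529 mol H2O
Molar mass of Pb(C2H3O2)2 = 325.29 g/mol → mol Pb(C2H3O2)2 = 3.824 / 325.29 = 0.01176
n = 0.03529 / 0.01176 = 3.00 ≈ 3 → Pb(C2H3O2)2·3H2O

Pb(C2H3O2)2·3H2O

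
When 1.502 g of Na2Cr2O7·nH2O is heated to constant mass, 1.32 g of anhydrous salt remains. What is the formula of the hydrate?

Mass of water lost = 1.502 − 1.32 = 0.182 g → 0.182 / 18.02 = 0.0101 mol H2O
Molar mass of Na2Cr2O7 = 261.98 g/mol → mol Na2Cr2O7 = 1.32 / 261.98 = 0.005039
n = 0.0101 / 0.005039 = 2.00 ≈ 2 → Na2Cr2O7·2H2O

Na2Cr2O7·2H2O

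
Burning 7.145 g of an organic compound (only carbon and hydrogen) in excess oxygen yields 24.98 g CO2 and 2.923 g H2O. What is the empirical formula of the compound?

mol C = 24.98 / 44.01 = 0.5676; mass C = 0.5676 × 12.01 = 6.817 g
mol H = 2 × (2.923 / 18.02) = 0.3244; mass H = 0.3244 × 1.008 = 0.3270 g
Ratios (÷ 0.3244): C 1.750, H 1.000
Scaling by 4: C 7.00, H 4.00 → C7H4

C7H4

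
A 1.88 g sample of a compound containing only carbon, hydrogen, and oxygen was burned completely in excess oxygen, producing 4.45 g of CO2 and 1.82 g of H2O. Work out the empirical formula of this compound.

C7H14O2

mol C = 4.45 / 44.01 = 0.1011; mass C = 0.1011 × 12.01 = 1.214 g
mol H = 2 × (1.82 / 18.02) = 0.2020; mass H = 0.2020 × 1.008 = 0.2036 g
mass O = 1.88 − (1.418) = 0.4620 g → mol O = 0.02888
Ratios (÷ 0.02888): C 3.502, H 6.995, O 1.000
Multiply by 2: C 7.00, H 13.99, O 2.00 → C7H14O2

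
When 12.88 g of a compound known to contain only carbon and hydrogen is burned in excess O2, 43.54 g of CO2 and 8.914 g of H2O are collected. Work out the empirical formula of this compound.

CH

mol C = 43.54 / 44.01 = 0.9893; mass C = 0.9893 × 12.01 = 11.88 g
mol H = 2 × (8.914 / 18.02) = 0.9893; mass H = 0.9893 × 1.008 = 0.9973 g
Smallest is C at 0.9893 mol; normalising gives C 1.000, H 1.000
Ratio ≈ 1:1, so the empirical formula is CH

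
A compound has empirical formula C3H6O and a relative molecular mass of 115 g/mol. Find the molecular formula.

Empirical-formula mass = 58.08 g/mol
n = 115 / 58.08 = 1.98 ≈ 2
Molecular formula = (C3H6O)2 = C6H12O2

C6H12O2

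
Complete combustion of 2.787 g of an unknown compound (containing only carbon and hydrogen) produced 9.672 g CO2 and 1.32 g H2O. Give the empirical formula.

C3H2

mol C = 9.672 / 44.01 = 0.2198; mass C = 0.2198 × 12.01 = 2.639 g
mol H = 2 × (1.32 / 18.02) = 0.1465; mass H = 0.1465 × 1.008 = 0.1477 g
Ratios (÷ 0.1465): C 1.500, H 1.000
Scaling by 2: C 3.00, H 2.00 → C3H2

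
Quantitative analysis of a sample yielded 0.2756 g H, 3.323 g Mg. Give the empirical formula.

H2Mg

n(H) = 0.2756/1.008 = 0.2734, n(Mg) = 3.323/24.31 = 0.1367
Divide by the smallest (0.1367 mol Mg): H 2.000, Mg 1.000
Ratio ≈ 2:1, so the empirical formula is H2Mg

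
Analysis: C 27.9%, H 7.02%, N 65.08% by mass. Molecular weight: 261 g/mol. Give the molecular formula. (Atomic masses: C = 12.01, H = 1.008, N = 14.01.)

C6H18N12

Assume 100 g: 27.9 g C, 7.02 g H, 65.08 g N.
n(C) = 27.9/12.01 = 2.323, n(H) = 7.02/1.008 = 6.964, n(N) = 65.08/14.01 = 4.645
Smallest is C at 2.323 mol; normalising gives C 1.000, H 2.998, N 2.000
Ratio ≈ 1:3:2, so the empirical formula is CH3N2
Empirical-formula mass = 43.05 g/mol
n = 261 / 43.05 = 6.06 ≈ 6
Molecular formula = (CH3N2)×6 = C6H18N12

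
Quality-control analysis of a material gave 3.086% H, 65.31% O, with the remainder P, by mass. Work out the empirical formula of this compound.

Assume 100 g: 3.086 g H, 65.31 g O, 31.604 g P.
n(H) = 3.086/1.008 = 3.062, n(O) = 65.31/16.00 = 4.082, n(P) = 31.604/30.97 = 1.02
Ratios (÷ 1.02): H 3.000, O 4.000, P 1.000
≈ 3:4:1 → H3O4P

H3O4P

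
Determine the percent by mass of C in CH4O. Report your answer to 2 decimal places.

37.48%

Molar mass = 1(12.01) + 4(1.008) + 1(16.00) = 32.042 g/mol
Mass of C per mole = 1 × 12.01 = 12.010 g
% C = 12.010 / 32.042 × 100 = 37.48%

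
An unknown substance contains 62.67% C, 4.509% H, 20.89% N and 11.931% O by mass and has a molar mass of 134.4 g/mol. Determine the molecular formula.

C7H6N2O

Assume 100 g: 62.67 g C, 4.509 g H, 20.89 g N, 11.931 g O.
Moles — C: 62.67 / 12.01 = 5.218 mol; H: 4.509 / 1.008 = 4.473 mol; N: 20.89 / 14.01 = 1.491 mol; O: 11.931 / 16.00 = 0.7457 mol
Divide by the smallest (0.7457 mol O): C 6.998, H 5.999, N 2.000, O 1.000
≈ 7:6:2:1 → C7H6N2O
Empirical-formula mass = 134.14 g/mol
n = 134.4 / 134.14 = 1.00 ≈ 1
Molecular formula = empirical formula = C7H6N2O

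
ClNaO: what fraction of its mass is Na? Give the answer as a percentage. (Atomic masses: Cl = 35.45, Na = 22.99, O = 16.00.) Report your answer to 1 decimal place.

30.9%

Molar mass = 1(35.45) + 1(22.99) + 1(16.00) = 74.440 g/mol
Mass of Na per mole = 1 × 22.99 = 22.990 g
% Na = 22.990 / 74.440 × 100 = 30.9%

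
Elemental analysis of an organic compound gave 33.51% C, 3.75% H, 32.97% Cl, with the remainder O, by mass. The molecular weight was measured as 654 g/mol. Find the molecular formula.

Assume 100 g: 33.51 g C, 3.75 g H, 32.97 g Cl, 29.77 g O.
Moles — C: 33.51 / 12.01 = 2.79 mol; H: 3.75 / 1.008 = 3.72 mol; Cl: 32.97 / 35.45 = 0.93 mol; O: 29.77 / 16.00 = 1.861 mol
Divide by the smallest (0.93 mol Cl): C 3.000, H 4.000, Cl 1.000, O 2.001
≈ 3:4:1:2 → C3H4ClO2
Empirical-formula mass = 107.51 g/mol
n = 654 / 107.51 = 6.08 ≈ 6
Molecular formula = (C3H4ClO2)×6 = C18H24Cl6O12

C18H24Cl6O12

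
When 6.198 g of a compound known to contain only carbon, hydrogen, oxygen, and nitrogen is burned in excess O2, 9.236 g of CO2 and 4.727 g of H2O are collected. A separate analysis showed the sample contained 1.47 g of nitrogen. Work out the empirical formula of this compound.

mol C = 9.236 / 44.01 = 0.2099; mass C = 0.2099 × 12.01 = 2.520 g
mol H = 2 × (4.727 / 18.02) = 0.5246; mass H = 0.5246 × 1.008 = 0.5288 g
mol N = 1.47 / 14.01 = 0.1049
mass O = 6.198 − (4.519) = 1.679 g → mol O = 0.1049
Ratios (÷ 0.1049): C 2.000, H 5.000, N 1.000, O 1.000
≈ 2:5:1:1 → C2H5NO

C2H5NO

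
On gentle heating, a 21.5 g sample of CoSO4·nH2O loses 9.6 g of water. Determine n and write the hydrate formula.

CoSO4·7H2O

Mass of anhydrous CoSO4 = 21.5 − 9.6 = 11.9 g
mol H2O = 9.6 / 18.02 = 0.5327
Molar mass of CoSO4 = 155.00 g/mol → mol CoSO4 = 11.9 / 155.00 = 0.07677
n = 0.5327 / 0.07677 = 6.94 ≈ 7 → CoSO4·7H2O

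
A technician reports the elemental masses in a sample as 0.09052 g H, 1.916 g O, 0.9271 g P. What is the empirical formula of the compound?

H3O4P

n(H) = 0.09052/1.008 = 0.0898, n(O) = 1.916/16.00 = 0.1197, n(P) = 0.9271/30.97 = 0.02994
Divide by the smallest (0.02994 mol P): H 3.000, O 4.000, P 1.000
≈ 3:4:1 → H3O4P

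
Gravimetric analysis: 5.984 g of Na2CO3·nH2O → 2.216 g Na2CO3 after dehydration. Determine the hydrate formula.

Na2CO3·10H2O

Mass of water lost = 5.984 − 2.216 = 3.768 g → 3.768 / 18.02 = 0.2091 mol H2O
Molar mass of Na2CO3 = 105.99 g/mol → mol Na2CO3 = 2.216 / 105.99 = 0.02091
n = 0.2091 / 0.02091 = 10.00 ≈ 10 → Na2CO3·10H2O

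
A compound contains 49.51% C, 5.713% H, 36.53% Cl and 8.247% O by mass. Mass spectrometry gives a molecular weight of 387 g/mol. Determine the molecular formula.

Assume 100 g: 49.51 g C, 5.713 g H, 36.53 g Cl, 8.247 g O.
Moles — C: 49.51 / 12.01 = 4.122 mol; H: 5.713 / 1.008 = 5.668 mol; Cl: 36.53 / 35.45 = 1.03 mol; O: 8.247 / 16.00 = 0.5154 mol
Divide by the smallest (0.5154 mol O): C 7.998, H 10.996, Cl 1.999, O 1.000
→ C8H11Cl2O
Empirical-formula mass = 194.07 g/mol
n = 387 / 194.07 = 1.99 ≈ 2
Molecular formula = (C8H11Cl2O)×2 = C16H22Cl4O2

C16H22Cl4O2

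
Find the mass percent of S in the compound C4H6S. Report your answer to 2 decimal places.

37.22%

Molar mass = 4(12.01) + 6(1.008) + 1(32.07) = 86.158 g/mol
Mass of S per mole = 1 × 32.07 = 32.070 g
% S = 32.070 / 86.158 × 100 = 37.22%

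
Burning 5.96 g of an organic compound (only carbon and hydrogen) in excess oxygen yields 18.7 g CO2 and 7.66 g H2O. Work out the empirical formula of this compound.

mol C = 18.7 / 44.01 = 0.4249; mass C = 0.4249 × 12.01 = 5.103 g
mol H = 2 × (7.66 / 18.02) = 0.8502; mass H = 0.8502 × 1.008 = 0.8570 g
Smallest is C at 0.4249 mol; normalising gives C 1.000, H 2.001
→ CH2

CH2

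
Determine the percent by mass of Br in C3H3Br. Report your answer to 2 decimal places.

67.17%

Molar mass = 3(12.01) + 3(1.008) + 1(79.90) = 118.954 g/mol
Mass of Br per mole = 1 × 79.90 = 79.900 g
% Br = 79.900 / 118.954 × 100 = 67.17%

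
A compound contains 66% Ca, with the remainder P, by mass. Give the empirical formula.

Assume 100 g: 66 g Ca, 34 g P.
n(Ca) = 66/40.08 = 1.647, n(P) = 34/30.97 = 1.098
Divide by the smallest (1.098 mol P): Ca 1.500, P 1.000
Scaling by 2: Ca 3.00, P 2.00 → Ca3P2

Ca3P2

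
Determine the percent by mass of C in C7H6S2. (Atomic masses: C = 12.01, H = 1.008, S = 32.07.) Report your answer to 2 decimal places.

54.50%

Molar mass = 7(12.01) + 6(1.008) + 2(32.07) = 154.258 g/mol
Mass of C per mole = 7 × 12.01 = 84.070 g
% C = 84.070 / 154.258 × 100 = 54.50%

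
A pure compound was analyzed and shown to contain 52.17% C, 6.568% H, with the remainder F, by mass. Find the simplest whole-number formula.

C2H3F

Assume 100 g: 52.17 g C, 6.568 g H, 41.262 g F.
Moles — C: 52.17 / 12.01 = 4.344 mol; H: 6.568 / 1.008 = 6.516 mol; F: 41.262 / 19.00 = 2.172 mol
Smallest is F at 2.172 mol; normalising gives C 2.000, H 3.000, F 1.000
≈ 2:3:1 → C2H3F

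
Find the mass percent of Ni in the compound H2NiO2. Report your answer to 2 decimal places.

Molar mass = 2(1.008) + 1(58.69) + 2(16.00) = 92.706 g/mol
Mass of Ni per mole = 1 × 58.69 = 58.690 g
% Ni = 58.690 / 92.706 × 100 = 63.31%

63.31%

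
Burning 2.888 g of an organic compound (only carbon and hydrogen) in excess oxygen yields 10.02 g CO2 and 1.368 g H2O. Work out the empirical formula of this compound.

mol C = 10.02 / 44.01 = 0.2277; mass C = 0.2277 × 12.01 = 2.734 g
mol H = 2 × (1.368 / 18.02) = 0.1518; mass H = 0.1518 × 1.008 = 0.1530 g
Ratios (÷ 0.1518): C 1.500, H 1.000
×2: C 3.00, H 2.00 → C3H2

C3H2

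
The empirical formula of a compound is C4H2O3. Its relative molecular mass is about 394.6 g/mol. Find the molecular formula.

C16H8O12

Empirical-formula mass = 98.06 g/mol
n = 394.6 / 98.06 = 4.02 ≈ 4
Molecular formula = (C4H2O3)4 = C16H8O12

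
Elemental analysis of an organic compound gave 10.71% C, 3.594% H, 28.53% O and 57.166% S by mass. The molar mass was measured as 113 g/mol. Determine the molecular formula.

Assume 100 g: 10.71 g C, 3.594 g H, 28.53 g O, 57.166 g S.
n(C) = 10.71/12.01 = 0.8918, n(H) = 3.594/1.008 = 3.565, n(O) = 28.53/16.00 = 1.783, n(S) = 57.166/32.07 = 1.783
Ratios (÷ 0.8918): C 1.000, H 3.998, O 2.000, S 1.999
→ CH4O2S2
Empirical-formula mass = 112.18 g/mol
n = 113 / 112.18 = 1.01 ≈ 1
Molecular formula = empirical formula = CH4O2S2

CH4O2S2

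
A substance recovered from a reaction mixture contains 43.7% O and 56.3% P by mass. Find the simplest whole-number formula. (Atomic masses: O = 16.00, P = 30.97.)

O3P2

Assume 100 g: 43.7 g O, 56.3 g P.
n(O) = 43.7/16.00 = 2.731, n(P) = 56.3/30.97 = 1.818
Smallest is P at 1.818 mol; normalising gives O 1.502, P 1.000
Scaling by 2: O 3.00, P 2.00 → O3P2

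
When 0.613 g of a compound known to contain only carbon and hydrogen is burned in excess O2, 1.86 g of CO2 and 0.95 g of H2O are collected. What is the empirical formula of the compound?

mol C = 1.86 / 44.01 = 0.04226; mass C = 0.04226 × 12.01 = 0.5076 g
mol H = 2 × (0.95 / 18.02) = 0.1054; mass H = 0.1054 × 1.008 = 0.1063 g
Ratios (÷ 0.04226): C 1.000, H 2.495
Scaling by 2: C 2.00, H 4.99 → C2H5

C2H5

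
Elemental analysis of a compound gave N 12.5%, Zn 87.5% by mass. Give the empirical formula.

N2Zn3

Assume 100 g: 12.5 g N, 87.5 g Zn.
N: 12.5 g ÷ 14.01 g/mol = 0.8922 mol
Zn: 87.5 g ÷ 65.38 g/mol = 1.338 mol
Divide by the smallest (0.8922 mol N): N 1.000, Zn 1.500
Multiply by 2: N 2.00, Zn 3.00 → N2Zn3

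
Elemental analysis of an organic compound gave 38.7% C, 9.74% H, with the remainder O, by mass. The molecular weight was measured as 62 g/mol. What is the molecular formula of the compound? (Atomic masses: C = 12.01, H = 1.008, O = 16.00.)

C2H6O2

Assume 100 g: 38.7 g C, 9.74 g H, 51.56 g O.
C: 38.7 g ÷ 12.01 g/mol = 3.222 mol
H: 9.74 g ÷ 1.008 g/mol = 9.663 mol
O: 51.56 g ÷ 16.00 g/mol = 3.223 mol
Ratios (÷ 3.222): C 1.000, H 2.999, O 1.000
Ratio ≈ 1:3:1, so the empirical formula is CH3O
Empirical-formula mass = 31.03 g/mol
n = 62 / 31.03 = 2.00 ≈ 2
Molecular formula = (CH3O)×2 = C2H6O2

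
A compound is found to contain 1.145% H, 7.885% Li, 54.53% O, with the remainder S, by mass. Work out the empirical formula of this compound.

Assume 100 g: 1.145 g H, 7.885 g Li, 54.53 g O, 36.44 g S.
Moles — H: 1.145 / 1.008 = 1.136 mol; Li: 7.885 / 6.94 = 1.136 mol; O: 54.53 / 16.00 = 3.408 mol; S: 36.44 / 32.07 = 1.136 mol
Ratios (÷ 1.136): H 1.000, Li 1.000, O 3.000, S 1.000
≈ 1:1:3:1 → HLiO3S

HLiO3S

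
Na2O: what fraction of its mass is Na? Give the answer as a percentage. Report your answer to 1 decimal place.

Molar mass = 2(22.99) + 1(16.00) = 61.980 g/mol
Mass of Na per mole = 2 × 22.99 = 45.980 g
% Na = 45.980 / 61.980 × 100 = 74.2%

74.2%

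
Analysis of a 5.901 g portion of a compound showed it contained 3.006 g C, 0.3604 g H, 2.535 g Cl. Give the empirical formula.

C7H10Cl2

n(C) = 3.006/12.01 = 0.2503, n(H) = 0.3604/1.008 = 0.3575, n(Cl) = 2.535/35.45 = 0.07151
Ratios (÷ 0.07151): C 3.500, H 5.000, Cl 1.000
×2: C 7.00, H 10.00, Cl 2.00 → C7H10Cl2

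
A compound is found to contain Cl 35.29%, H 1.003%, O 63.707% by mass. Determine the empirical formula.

Assume 100 g: 35.29 g Cl, 1.003 g H, 63.707 g O.
n(Cl) = 35.29/35.45 = 0.9955, n(H) = 1.003/1.008 = 0.995, n(O) = 63.707/16.00 = 3.982
Divide by the smallest (0.995 mol H): Cl 1.000, H 1.000, O 4.002
→ ClHO4

ClHO4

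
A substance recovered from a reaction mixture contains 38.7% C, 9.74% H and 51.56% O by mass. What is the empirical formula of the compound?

CH3O

Assume 100 g: 38.7 g C, 9.74 g H, 51.56 g O.
C: 38.7 g ÷ 12.01 g/mol = 3.222 mol
H: 9.74 g ÷ 1.008 g/mol = 9.663 mol
O: 51.56 g ÷ 16.00 g/mol = 3.223 mol
Divide by the smallest (3.222 mol C): C 1.000, H 2.999, O 1.000
≈ 1:3:1 → CH3O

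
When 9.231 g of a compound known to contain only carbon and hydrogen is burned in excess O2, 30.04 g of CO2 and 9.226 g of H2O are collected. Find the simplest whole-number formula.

mol C = 30.04 / 44.01 = 0.6826; mass C = 0.6826 × 12.01 = 8.198 g
mol H = 2 × (9.226 / 18.02) = 1.024; mass H = 1.024 × 1.008 = 1.032 g
Smallest is C at 0.6826 mol; normalising gives C 1.000, H 1.500
Scaling by 2: C 2.00, H 3.00 → C2H3

C2H3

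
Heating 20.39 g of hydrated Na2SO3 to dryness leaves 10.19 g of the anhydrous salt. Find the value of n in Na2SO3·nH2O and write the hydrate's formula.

Mass of water lost = 20.39 − 10.19 = 10.2 g → 10.2 / 18.02 = 0.566 mol H2O
Molar mass of Na2SO3 = 126.05 g/mol → mol Na2SO3 = 10.19 / 126.05 = 0.08084
n = 0.566 / 0.08084 = 7.00 ≈ 7 → Na2SO3·7H2O

Na2SO3·7H2O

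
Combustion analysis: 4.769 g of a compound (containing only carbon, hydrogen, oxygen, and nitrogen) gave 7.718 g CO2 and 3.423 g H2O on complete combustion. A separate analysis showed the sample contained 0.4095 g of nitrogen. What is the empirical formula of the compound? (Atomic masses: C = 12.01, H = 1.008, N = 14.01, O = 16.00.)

mol C = 7.718 / 44.01 = 0.1754; mass C = 0.1754 × 12.01 = 2.106 g
mol H = 2 × (3.423 / 18.02) = 0.3799; mass H = 0.3799 × 1.008 = 0.3830 g
mol N = 0.4095 / 14.01 = 0.02923
mass O = 4.769 − (2.899) = 1.870 g → mol O = 0.1169
Divide by the smallest (0.02923 mol N): C 6.000, H 12.998, N 1.000, O 3.999
≈ 6:13:1:4 → C6H13NO4

C6H13NO4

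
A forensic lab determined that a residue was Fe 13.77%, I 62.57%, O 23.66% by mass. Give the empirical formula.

FeI2O6

Assume 100 g: 13.77 g Fe, 62.57 g I, 23.66 g O.
Fe: 13.77 g ÷ 55.85 g/mol = 0.2466 mol
I: 62.57 g ÷ 126.90 g/mol = 0.4931 mol
O: 23.66 g ÷ 16.00 g/mol = 1.479 mol
Ratios (÷ 0.2466): Fe 1.000, I 2.000, O 5.998
Ratio ≈ 1:2:6, so the empirical formula is FeI2O6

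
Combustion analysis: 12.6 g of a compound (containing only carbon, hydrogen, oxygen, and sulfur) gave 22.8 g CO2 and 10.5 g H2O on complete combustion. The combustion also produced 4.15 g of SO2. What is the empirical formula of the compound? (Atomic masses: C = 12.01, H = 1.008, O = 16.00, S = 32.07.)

mol C = 22.8 / 44.01 = 0.5181; mass C = 0.5181 × 12.01 = 6.222 g
mol H = 2 × (10.5 / 18.02) = 1.165; mass H = 1.165 × 1.008 = 1.175 g
mol S = 4.15 / 64.07 = 0.06477; mass S = 2.077 g
mass O = 12.6 − (9.474) = 3.126 g → mol O = 0.1954
Divide by the smallest (0.06477 mol S): C 7.998, H 17.992, O 3.016, S 1.000
→ C8H18O3S

C8H18O3S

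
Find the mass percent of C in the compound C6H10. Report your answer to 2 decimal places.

87.73%

Molar mass = 6(12.01) + 10(1.008) = 82.140 g/mol
Mass of C per mole = 6 × 12.01 = 72.060 g
% C = 72.060 / 82.140 × 100 = 87.73%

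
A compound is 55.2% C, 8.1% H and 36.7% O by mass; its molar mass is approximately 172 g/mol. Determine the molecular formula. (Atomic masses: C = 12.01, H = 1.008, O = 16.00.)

Assume 100 g: 55.2 g C, 8.1 g H, 36.7 g O.
n(C) = 55.2/12.01 = 4.596, n(H) = 8.1/1.008 = 8.036, n(O) = 36.7/16.00 = 2.294
Smallest is O at 2.294 mol; normalising gives C 2.004, H 3.503, O 1.000
×2: C 4.01, H 7.01, O 2.00 → C4H7O2
Empirical-formula mass = 87.10 g/mol
n = 172 / 87.10 = 1.97 ≈ 2
Molecular formula = (C4H7O2)×2 = C8H14O4

C8H14O4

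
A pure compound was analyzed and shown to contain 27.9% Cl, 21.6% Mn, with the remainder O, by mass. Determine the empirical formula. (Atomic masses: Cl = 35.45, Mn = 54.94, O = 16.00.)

Assume 100 g: 27.9 g Cl, 21.6 g Mn, 50.5 g O.
Cl: 27.9 g ÷ 35.45 g/mol = 0.787 mol
Mn: 21.6 g ÷ 54.94 g/mol = 0.3932 mol
O: 50.5 g ÷ 16.00 g/mol = 3.156 mol
Smallest is Mn at 0.3932 mol; normalising gives Cl 2.002, Mn 1.000, O 8.028
≈ 2:1:8 → Cl2MnO8

Cl2MnO8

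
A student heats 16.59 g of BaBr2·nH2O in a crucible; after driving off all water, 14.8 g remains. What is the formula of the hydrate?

Mass of water lost = 16.59 − 14.8 = 1.79 g → 1.79 / 18.02 = 0.09933 mol H2O
Molar mass of BaBr2 = 297.13 g/mol → mol BaBr2 = 14.8 / 297.13 = 0.04981
n = 0.09933 / 0.04981 = 1.99 ≈ 2 → BaBr2·2H2O

BaBr2·2H2O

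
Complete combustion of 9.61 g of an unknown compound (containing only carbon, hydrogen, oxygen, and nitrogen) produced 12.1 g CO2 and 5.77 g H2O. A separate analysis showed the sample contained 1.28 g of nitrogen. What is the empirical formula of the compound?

C3H7NO3

mol C = 12.1 / 44.01 = 0.2749; mass C = 0.2749 × 12.01 = 3.302 g
mol H = 2 × (5.77 / 18.02) = 0.6404; mass H = 0.6404 × 1.008 = 0.6455 g
mol N = 1.28 / 14.01 = 0.09136
mass O = 9.61 − (5.228) = 4.382 g → mol O = 0.2739
Divide by the smallest (0.09136 mol N): C 3.009, H 7.009, N 1.000, O 2.998
→ C3H7NO3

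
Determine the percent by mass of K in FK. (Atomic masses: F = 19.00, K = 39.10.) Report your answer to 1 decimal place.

67.3%

Molar mass = 1(19.00) + 1(39.10) = 58.100 g/mol
Mass of K per mole = 1 × 39.10 = 39.100 g
% K = 39.100 / 58.100 × 100 = 67.3%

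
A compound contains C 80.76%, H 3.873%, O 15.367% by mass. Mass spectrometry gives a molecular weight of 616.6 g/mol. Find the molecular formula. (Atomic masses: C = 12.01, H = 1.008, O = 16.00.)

C42H24O6

Assume 100 g: 80.76 g C, 3.873 g H, 15.367 g O.
Moles — C: 80.76 / 12.01 = 6.724 mol; H: 3.873 / 1.008 = 3.842 mol; O: 15.367 / 16.00 = 0.9604 mol
Ratios (÷ 0.9604): C 7.001, H 4.001, O 1.000
≈ 7:4:1 → C7H4O
Empirical-formula mass = 104.10 g/mol
n = 616.6 / 104.10 = 5.92 ≈ 6
Molecular formula = (C7H4O)×6 = C42H24O6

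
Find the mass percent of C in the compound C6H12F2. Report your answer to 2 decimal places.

58.99%

Molar mass = 6(12.01) + 12(1.008) + 2(19.00) = 122.156 g/mol
Mass of C per mole = 6 × 12.01 = 72.060 g
% C = 72.060 / 122.156 × 100 = 58.99%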